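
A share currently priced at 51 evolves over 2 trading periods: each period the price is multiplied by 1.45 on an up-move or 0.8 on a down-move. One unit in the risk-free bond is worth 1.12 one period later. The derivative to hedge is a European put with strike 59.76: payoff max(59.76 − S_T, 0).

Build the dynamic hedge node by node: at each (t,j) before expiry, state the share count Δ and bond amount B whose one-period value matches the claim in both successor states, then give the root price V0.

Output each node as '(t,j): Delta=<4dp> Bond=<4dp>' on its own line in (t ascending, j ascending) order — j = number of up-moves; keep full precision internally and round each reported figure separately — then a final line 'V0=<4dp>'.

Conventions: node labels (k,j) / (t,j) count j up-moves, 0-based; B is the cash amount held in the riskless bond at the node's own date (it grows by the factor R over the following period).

(0,0): Delta=-0.3706 Bond=24.7119
(1,0): Delta=-1.0000 Bond=53.3571
(1,1): Delta=-0.0125 Bond=1.1951
V0=5.8117

Under the risk-neutral measure, an up-move has probability p* = (R−d)/(u−d) = 0.4923 and values discount at R = 1.12.
Expiry values: V(2,0)=27.1200, V(2,1)=0.6000, V(2,2)=0.0000
Node (1,0) S=40.8000: V=(p*·0.6000+(1−p*)·27.1200)/1.12=12.5571; Δ=(0.6000−27.1200)/(59.1600−32.6400)=-1.0000; B=V−Δ·S=53.3571
Node (1,1) S=73.9500: V=(p*·0.0000+(1−p*)·0.6000)/1.12=0.2720; Δ=(0.0000−0.6000)/(107.2275−59.1600)=-0.0125; B=V−Δ·S=1.1951
Node (0,0) S=51.0000: V=(p*·0.2720+(1−p*)·12.5571)/1.12=5.8117; Δ=(0.2720−12.5571)/(73.9500−40.8000)=-0.3706; B=V−Δ·S=24.7119
As a check, the time-0 holding Δ(0,0)·S0 + B(0,0) comes to 5.8117 — exactly V0.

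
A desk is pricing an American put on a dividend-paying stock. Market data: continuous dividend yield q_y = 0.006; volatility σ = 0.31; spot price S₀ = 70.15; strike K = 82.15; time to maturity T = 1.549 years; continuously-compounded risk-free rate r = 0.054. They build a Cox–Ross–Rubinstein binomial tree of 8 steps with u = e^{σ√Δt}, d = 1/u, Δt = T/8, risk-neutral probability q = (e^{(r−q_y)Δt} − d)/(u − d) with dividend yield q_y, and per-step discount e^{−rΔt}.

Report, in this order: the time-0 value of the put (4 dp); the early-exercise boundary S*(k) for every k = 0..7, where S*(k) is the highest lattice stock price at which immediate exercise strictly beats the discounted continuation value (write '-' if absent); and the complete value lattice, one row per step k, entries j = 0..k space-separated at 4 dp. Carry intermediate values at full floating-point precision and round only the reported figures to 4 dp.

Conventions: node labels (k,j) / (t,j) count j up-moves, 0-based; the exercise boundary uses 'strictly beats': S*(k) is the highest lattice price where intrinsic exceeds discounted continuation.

params: Δt=0.19362 u=1.14615 d=0.87249 q=0.50007 e^(-rΔt)=0.98960
t_8 payoffs: 58.5944 51.2059 41.4999 28.7496 12.0000 0.0000 0.0000 0.0000 0.0000
t_7: node(7,0) S=26.9983 payoff=55.1517 vs cont=54.3286 → 55.1517 [stop]  node(7,1) S=35.4666 payoff=46.6834 vs cont=45.8701 → 46.6834 [stop]  node(7,2) S=46.5911 payoff=35.5589 vs cont=34.7585 → 35.5589 [stop]  node(7,3) S=61.2049 payoff=20.9451 vs cont=20.1617 → 20.9451 [stop]  node(7,4) S=80.4024 payoff=1.7476 vs cont=5.9368 → 5.9368 [wait]  node(7,5) S=105.6215 payoff=0.0000 vs cont=0.0000 → 0.0000 [wait]  node(7,6) S=138.7508 payoff=0.0000 vs cont=0.0000 → 0.0000 [wait]  node(7,7) S=182.2715 payoff=0.0000 vs cont=0.0000 → 0.0000 [wait]  ⇒ S*(7)=61.2049
t_6: node(6,0) S=30.9441 payoff=51.2059 vs cont=50.3873 → 51.2059 [stop]  node(6,1) S=40.6501 payoff=41.4999 vs cont=40.6927 → 41.4999 [stop]  node(6,2) S=53.4004 payoff=28.7496 vs cont=27.9571 → 28.7496 [stop]  node(6,3) S=70.1500 payoff=12.0000 vs cont=13.3001 → 13.3001 [wait]  node(6,4) S=92.1533 payoff=0.0000 vs cont=2.9371 → 2.9371 [wait]  node(6,5) S=121.0582 payoff=0.0000 vs cont=0.0000 → 0.0000 [wait]  node(6,6) S=159.0293 payoff=0.0000 vs cont=0.0000 → 0.0000 [wait]  ⇒ S*(6)=53.4004
t_5: node(5,0) S=35.4666 payoff=46.6834 vs cont=45.8701 → 46.6834 [stop]  node(5,1) S=46.5911 payoff=35.5589 vs cont=34.7585 → 35.5589 [stop]  node(5,2) S=61.2049 payoff=20.9451 vs cont=20.8051 → 20.9451 [stop]  node(5,3) S=80.4024 payoff=1.7476 vs cont=8.0334 → 8.0334 [wait]  node(5,4) S=105.6215 payoff=0.0000 vs cont=1.4531 → 1.4531 [wait]  node(5,5) S=138.7508 payoff=0.0000 vs cont=0.0000 → 0.0000 [wait]  ⇒ S*(5)=61.2049
t_4: node(4,0) S=40.6501 payoff=41.4999 vs cont=40.6927 → 41.4999 [stop]  node(4,1) S=53.4004 payoff=28.7496 vs cont=27.9571 → 28.7496 [stop]  node(4,2) S=70.1500 payoff=12.0000 vs cont=14.3377 → 14.3377 [wait]  node(4,3) S=92.1533 payoff=0.0000 vs cont=4.6935 → 4.6935 [wait]  node(4,4) S=121.0582 payoff=0.0000 vs cont=0.7189 → 0.7189 [wait]  ⇒ S*(4)=53.4004
t_3: node(3,0) S=46.5911 payoff=35.5589 vs cont=34.7585 → 35.5589 [stop]  node(3,1) S=61.2049 payoff=20.9451 vs cont=21.3186 → 21.3186 [wait]  node(3,2) S=80.4024 payoff=1.7476 vs cont=9.4159 → 9.4159 [wait]  node(3,3) S=105.6215 payoff=0.0000 vs cont=2.6777 → 2.6777 [wait]  ⇒ S*(3)=46.5911
t_2: node(2,0) S=53.4004 payoff=28.7496 vs cont=28.1419 → 28.7496 [stop]  node(2,1) S=70.1500 payoff=12.0000 vs cont=15.2066 → 15.2066 [wait]  node(2,2) S=92.1533 payoff=0.0000 vs cont=5.9835 → 5.9835 [wait]  ⇒ S*(2)=53.4004
t_1: node(1,0) S=61.2049 payoff=20.9451 vs cont=21.7485 → 21.7485 [wait]  node(1,1) S=80.4024 payoff=1.7476 vs cont=10.4842 → 10.4842 [wait]  ⇒ S*(1)=-
t_0: node(0,0) S=70.1500 payoff=12.0000 vs cont=15.9479 → 15.9479 [wait]  ⇒ S*(0)=-

price = 15.9479
boundary = - - 53.4004 46.5911 53.4004 61.2049 53.4004 61.2049
tree:
15.9479
21.7485 10.4842
28.7496 15.2066 5.9835
35.5589 21.3186 9.4159 2.6777
41.4999 28.7496 14.3377 4.6935 0.7189
46.6834 35.5589 20.9451 8.0334 1.4531 0.0000
51.2059 41.4999 28.7496 13.3001 2.9371 0.0000 0.0000
55.1517 46.6834 35.5589 20.9451 5.9368 0.0000 0.0000 0.0000
58.5944 51.2059 41.4999 28.7496 12.0000 0.0000 0.0000 0.0000 0.0000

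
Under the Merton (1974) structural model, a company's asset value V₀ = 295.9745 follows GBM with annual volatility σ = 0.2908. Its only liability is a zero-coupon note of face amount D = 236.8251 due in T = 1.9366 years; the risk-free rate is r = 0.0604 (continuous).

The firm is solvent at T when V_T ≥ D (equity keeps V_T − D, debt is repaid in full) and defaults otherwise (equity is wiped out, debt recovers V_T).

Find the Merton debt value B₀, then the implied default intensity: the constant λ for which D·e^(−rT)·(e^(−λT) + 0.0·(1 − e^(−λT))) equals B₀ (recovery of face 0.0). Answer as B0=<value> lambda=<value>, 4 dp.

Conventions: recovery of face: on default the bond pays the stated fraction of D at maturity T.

Work the structural quantities from V₀ = 295.9745 against face 236.8251:
d₁ = [ln(V₀/D) + (r + σ²/2)T] / (σ√T)
   = [ln(295.9745/236.8251) + (0.0604 + 0.5·0.2908²)·1.9366] / (0.2908·√1.9366)
   = [0.222951 + 0.198855] / 0.404682 = 1.042314
d₂ = d₁ − σ√T = 1.042314 − 0.404682 = 0.637631
N(d₁) = 0.851367,  N(d₂) = 0.738143,  e^(−rT) = 0.889611
E₀ = V₀·N(d₁) − D·e^(−rT)·N(d₂)
   = 295.9745·0.851367 − 236.8251·0.889611·0.738143 = 96.469200
B₀ = V₀ − E₀ = 295.9745 − 96.469200 = 199.505300
e^(−λT) = (B₀·e^(rT)/D − 0)/(1 − 0) = (199.5053·1.124086/236.8251 − 0)/1 = 0.94694861
λ = −ln(0.94694861)/1.9366 = 0.028148

B0=199.5053 lambda=0.0281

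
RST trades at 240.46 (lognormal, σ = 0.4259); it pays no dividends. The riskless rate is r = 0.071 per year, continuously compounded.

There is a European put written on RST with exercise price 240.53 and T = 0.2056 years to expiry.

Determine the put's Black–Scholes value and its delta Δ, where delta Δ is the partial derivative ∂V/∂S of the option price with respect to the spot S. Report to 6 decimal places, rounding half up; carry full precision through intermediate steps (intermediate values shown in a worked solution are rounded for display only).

σ√T = 0.4259·√0.2056 = 0.193116
d₁ = (ln(S/K) + (r+σ²/2)T) / (σ√T) = (ln(240.46/240.53) + (0.071+0.4259²/2)·0.2056) / 0.193116 = (-0.000291 + 0.033245) / 0.193116 = 0.170641
d₂ = d₁ − σ√T = 0.170641 − 0.193116 = -0.022476
e^{−rT} = 0.985508
N(−d₁) = 0.432253,  N(−d₂) = 0.508966
Put price V = K·e^{−rT}·N(−d₂) − S·N(−d₁) = 120.647459 − 103.939597 = 16.707862
Δ = −N(−d₁) = -0.432253

price = 16.707862
Δ = -0.432253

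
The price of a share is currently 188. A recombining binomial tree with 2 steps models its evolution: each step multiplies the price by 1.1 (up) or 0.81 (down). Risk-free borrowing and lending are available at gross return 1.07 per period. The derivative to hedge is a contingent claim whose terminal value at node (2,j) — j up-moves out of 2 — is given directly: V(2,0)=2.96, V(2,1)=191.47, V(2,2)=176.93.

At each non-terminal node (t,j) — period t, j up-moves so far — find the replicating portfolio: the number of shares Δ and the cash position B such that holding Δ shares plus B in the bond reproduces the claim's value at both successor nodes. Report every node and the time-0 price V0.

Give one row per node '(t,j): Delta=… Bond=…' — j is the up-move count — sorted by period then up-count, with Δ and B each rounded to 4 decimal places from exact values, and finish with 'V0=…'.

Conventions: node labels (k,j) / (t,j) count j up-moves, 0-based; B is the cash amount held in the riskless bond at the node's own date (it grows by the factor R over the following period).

(0,0): Delta=0.1108 Bond=134.4319
(1,0): Delta=4.2687 Bond=-489.3158
(1,1): Delta=-0.2424 Bond=216.8988
V0=155.2671

Since d<R<u, set p* = (R−d)/(u−d) = 0.8966; price each node as the discounted p*-expectation of its children.
At maturity the claim pays: V(2,0)=2.9600, V(2,1)=191.4700, V(2,2)=176.9300
Node (1,0) S=152.2800: V=(p*·191.4700+(1−p*)·2.9600)/1.07=160.7187; Δ=(191.4700−2.9600)/(167.5080−123.3468)=4.2687; B=V−Δ·S=-489.3158
Node (1,1) S=206.8000: V=(p*·176.9300+(1−p*)·191.4700)/1.07=166.7609; Δ=(176.9300−191.4700)/(227.4800−167.5080)=-0.2424; B=V−Δ·S=216.8988
Node (0,0) S=188.0000: V=(p*·166.7609+(1−p*)·160.7187)/1.07=155.2671; Δ=(166.7609−160.7187)/(206.8000−152.2800)=0.1108; B=V−Δ·S=134.4319
Sanity check at the root: Δ(0,0)·S0 + B(0,0) reproduces V0 = 155.2671.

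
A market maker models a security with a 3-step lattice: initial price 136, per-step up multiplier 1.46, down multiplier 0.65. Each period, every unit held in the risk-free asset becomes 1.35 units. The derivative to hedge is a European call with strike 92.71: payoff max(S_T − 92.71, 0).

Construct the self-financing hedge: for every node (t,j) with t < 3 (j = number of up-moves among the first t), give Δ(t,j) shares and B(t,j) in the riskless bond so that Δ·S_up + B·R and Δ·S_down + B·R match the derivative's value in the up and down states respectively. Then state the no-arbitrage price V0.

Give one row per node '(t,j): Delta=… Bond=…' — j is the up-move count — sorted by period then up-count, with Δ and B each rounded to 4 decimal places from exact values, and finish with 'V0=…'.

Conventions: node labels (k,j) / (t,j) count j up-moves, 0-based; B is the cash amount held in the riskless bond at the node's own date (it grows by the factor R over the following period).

The replicating-portfolio and risk-neutral prices coincide; use p* = (1.35−0.65)/(1.46−0.65) = 0.8642 for the latter.
At maturity the claim pays: V(3,0)=0.0000, V(3,1)=0.0000, V(3,2)=95.7234, V(3,3)=330.5405
  t=2,j=0: stock 57.4600 → up 83.8916 (V=0.0000), down 37.3490 (V=0.0000). Price 0.0000; hedge Δ=0.0000, bond B=0.0000.
  t=2,j=1: stock 129.0640 → up 188.4334 (V=95.7234), down 83.8916 (V=0.0000). Price 61.2770; hedge Δ=0.9156, bond B=-56.9001.
  t=2,j=2: stock 289.8976 → up 423.2505 (V=330.5405), down 188.4334 (V=95.7234). Price 221.2235; hedge Δ=1.0000, bond B=-68.6741.
  t=1,j=0: stock 88.4000 → up 129.0640 (V=61.2770), down 57.4600 (V=0.0000). Price 39.2263; hedge Δ=0.8558, bond B=-36.4244.
  t=1,j=1: stock 198.5600 → up 289.8976 (V=221.2235), down 129.0640 (V=61.2770). Price 147.7796; hedge Δ=0.9945, bond B=-49.6853.
  t=0,j=0: stock 136.0000 → up 198.5600 (V=147.7796), down 88.4000 (V=39.2263). Price 98.5465; hedge Δ=0.9854, bond B=-35.4699.
Verification: the root portfolio costs Δ(0,0)·S0 + B(0,0) = 98.5465, matching V0.

(0,0): Delta=0.9854 Bond=-35.4699
(1,0): Delta=0.8558 Bond=-36.4244
(1,1): Delta=0.9945 Bond=-49.6853
(2,0): Delta=0.0000 Bond=0.0000
(2,1): Delta=0.9156 Bond=-56.9001
(2,2): Delta=1.0000 Bond=-68.6741
V0=98.5465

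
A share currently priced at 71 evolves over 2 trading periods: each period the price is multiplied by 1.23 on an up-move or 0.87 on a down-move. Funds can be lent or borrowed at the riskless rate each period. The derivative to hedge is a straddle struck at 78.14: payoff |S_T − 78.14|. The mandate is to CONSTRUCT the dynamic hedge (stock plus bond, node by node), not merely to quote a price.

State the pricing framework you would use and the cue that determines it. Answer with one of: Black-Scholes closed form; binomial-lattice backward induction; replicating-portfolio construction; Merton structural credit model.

framework: replicating-portfolio construction

Key observation: since the answer must list Δ and B at each node of the 1.23/0.87 lattice on 71, the replicating-portfolio method — solving the two-state system at every node — is the one that applies.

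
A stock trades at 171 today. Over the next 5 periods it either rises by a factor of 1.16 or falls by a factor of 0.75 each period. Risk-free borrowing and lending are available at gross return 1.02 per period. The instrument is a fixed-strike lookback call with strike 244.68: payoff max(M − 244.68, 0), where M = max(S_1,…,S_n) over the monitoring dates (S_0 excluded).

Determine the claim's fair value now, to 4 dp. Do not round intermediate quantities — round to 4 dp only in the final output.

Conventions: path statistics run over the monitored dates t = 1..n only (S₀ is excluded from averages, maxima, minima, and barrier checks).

price = 18.5826

Under the martingale measure an up-move has probability p* = 0.6585; value the claim as the probability-weighted average of per-path payoffs, discounted 5 periods at R = 1.02.
Enumerate all 2^5 = 32 price paths (U = up ×1.16, D = down ×0.75); each path with k up-moves has probability p*^k·(1−p*)^(5−k).
DDDDD: M=128.2500, payoff=0.0000, prob=0.004642
UDDDD: M=198.3600, payoff=0.0000, prob=0.008953
DUDDD: M=148.7700, payoff=0.0000, prob=0.008953
UUDDD: M=230.0976, payoff=0.0000, prob=0.017266
DDUDD: M=128.2500, payoff=0.0000, prob=0.008953
UDUDD: M=198.3600, payoff=0.0000, prob=0.017266
DUUDD: M=172.5732, payoff=0.0000, prob=0.017266
UUUDD: M=266.9132, payoff=22.2332, prob=0.033299
DDDUD: M=128.2500, payoff=0.0000, prob=0.008953
UDDUD: M=198.3600, payoff=0.0000, prob=0.017266
DUDUD: M=148.7700, payoff=0.0000, prob=0.017266
UUDUD: M=230.0976, payoff=0.0000, prob=0.033299
DDUUD: M=129.4299, payoff=0.0000, prob=0.017266
UDUUD: M=200.1849, payoff=0.0000, prob=0.033299
DUUUD: M=200.1849, payoff=0.0000, prob=0.033299
UUUUD: M=309.6193, payoff=64.9393, prob=0.064219
DDDDU: M=128.2500, payoff=0.0000, prob=0.008953
UDDDU: M=198.3600, payoff=0.0000, prob=0.017266
DUDDU: M=148.7700, payoff=0.0000, prob=0.017266
UUDDU: M=230.0976, payoff=0.0000, prob=0.033299
DDUDU: M=128.2500, payoff=0.0000, prob=0.017266
UDUDU: M=198.3600, payoff=0.0000, prob=0.033299
DUUDU: M=172.5732, payoff=0.0000, prob=0.033299
UUUDU: M=266.9132, payoff=22.2332, prob=0.064219
DDDUU: M=128.2500, payoff=0.0000, prob=0.017266
UDDUU: M=198.3600, payoff=0.0000, prob=0.033299
DUDUU: M=150.1387, payoff=0.0000, prob=0.033299
UUDUU: M=232.2145, payoff=0.0000, prob=0.064219
DDUUU: M=150.1387, payoff=0.0000, prob=0.033299
UDUUU: M=232.2145, payoff=0.0000, prob=0.064219
DUUUU: M=232.2145, payoff=0.0000, prob=0.064219
UUUUU: M=359.1584, payoff=114.4784, prob=0.123851
Price = Σ prob·payoff / R^5 = 20.516744 / 1.104081 = 18.5826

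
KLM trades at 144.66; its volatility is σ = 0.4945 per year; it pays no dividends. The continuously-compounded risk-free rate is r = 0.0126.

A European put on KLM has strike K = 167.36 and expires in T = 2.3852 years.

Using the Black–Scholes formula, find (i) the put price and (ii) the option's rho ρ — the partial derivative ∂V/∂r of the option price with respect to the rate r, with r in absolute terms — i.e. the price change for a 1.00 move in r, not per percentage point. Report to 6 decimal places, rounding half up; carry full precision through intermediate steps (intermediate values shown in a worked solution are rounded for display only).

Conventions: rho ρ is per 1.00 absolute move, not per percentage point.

price = 55.035388
ρ = -272.362168

σ√T = 0.4945·√2.3852 = 0.763710
d₁ = (ln(S/K) + (r+σ²/2)T) / (σ√T) = (ln(144.66/167.36) + (0.0126+0.4945²/2)·2.3852) / 0.763710 = (-0.145761 + 0.321680) / 0.763710 = 0.230348
d₂ = d₁ − σ√T = 0.230348 − 0.763710 = -0.533362
e^{−rT} = 0.970394
N(−d₁) = 0.408911,  N(−d₂) = 0.703109
Put price V = K·e^{−rT}·N(−d₂) − S·N(−d₁) = 114.188398 − 59.153011 = 55.035388
ρ = −K·T·e^{−rT}·N(−d₂) = -272.362168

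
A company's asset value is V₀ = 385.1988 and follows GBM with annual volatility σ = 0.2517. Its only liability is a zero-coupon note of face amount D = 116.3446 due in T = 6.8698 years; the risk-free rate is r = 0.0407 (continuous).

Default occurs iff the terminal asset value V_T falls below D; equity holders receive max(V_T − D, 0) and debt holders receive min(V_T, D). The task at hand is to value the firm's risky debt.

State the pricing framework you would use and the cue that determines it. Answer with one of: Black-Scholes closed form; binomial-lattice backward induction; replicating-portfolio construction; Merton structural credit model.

Key observation: the asked-for credit quantity lives on the firm's capital structure — asset value, asset volatility, debt face 116.3446 — which is the structural model's domain.

framework: Merton structural credit model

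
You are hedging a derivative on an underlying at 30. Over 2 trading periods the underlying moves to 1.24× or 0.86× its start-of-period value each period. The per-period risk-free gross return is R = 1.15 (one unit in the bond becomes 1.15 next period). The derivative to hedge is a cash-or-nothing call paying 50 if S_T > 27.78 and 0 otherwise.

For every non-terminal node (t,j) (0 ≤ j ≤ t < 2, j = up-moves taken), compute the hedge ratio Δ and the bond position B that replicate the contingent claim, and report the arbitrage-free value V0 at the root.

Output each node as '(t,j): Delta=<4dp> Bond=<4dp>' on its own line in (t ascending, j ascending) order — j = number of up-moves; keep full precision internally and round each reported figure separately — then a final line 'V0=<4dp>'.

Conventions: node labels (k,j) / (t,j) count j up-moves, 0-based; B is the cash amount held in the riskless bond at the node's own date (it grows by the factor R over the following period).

No-arbitrage ⇒ martingale measure with p* = (R−d)/(u−d) = 0.7632.
At maturity the claim pays: V(2,0)=0.0000, V(2,1)=50.0000, V(2,2)=50.0000
  t=1,j=0: stock 25.8000 → up 31.9920 (V=50.0000), down 22.1880 (V=0.0000). Price 33.1808; hedge Δ=5.1000, bond B=-98.3982.
  t=1,j=1: stock 37.2000 → up 46.1280 (V=50.0000), down 31.9920 (V=50.0000). Price 43.4783; hedge Δ=0.0000, bond B=43.4783.
  t=0,j=0: stock 30.0000 → up 37.2000 (V=43.4783), down 25.8000 (V=33.1808). Price 35.6864; hedge Δ=0.9033, bond B=8.5878.
Verification: the root portfolio costs Δ(0,0)·S0 + B(0,0) = 35.6864, matching V0.

(0,0): Delta=0.9033 Bond=8.5878
(1,0): Delta=5.1000 Bond=-98.3982
(1,1): Delta=0.0000 Bond=43.4783
V0=35.6864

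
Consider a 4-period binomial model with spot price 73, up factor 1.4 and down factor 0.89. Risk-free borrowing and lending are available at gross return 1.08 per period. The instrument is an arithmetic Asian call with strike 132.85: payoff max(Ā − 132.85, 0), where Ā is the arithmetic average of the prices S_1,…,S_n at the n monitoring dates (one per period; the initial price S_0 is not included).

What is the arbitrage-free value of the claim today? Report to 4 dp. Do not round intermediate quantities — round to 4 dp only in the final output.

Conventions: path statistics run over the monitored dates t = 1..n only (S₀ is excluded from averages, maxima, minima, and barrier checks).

price = 1.3565

Risk-neutral up-probability p* = (R−d)/(u−d) = (1.08−0.89)/(1.4−0.89) = 0.3725; the claim prices as the p*-weighted sum of path payoffs discounted by R^4.
Enumerate all 2^4 = 16 price paths (U = up ×1.4, D = down ×0.89); each path with k up-moves has probability p*^k·(1−p*)^(4−k).
DDDD: Ā=55.0145, payoff=0.0000, prob=0.154996
UDDD: Ā=86.5396, payoff=0.0000, prob=0.092029
DUDD: Ā=77.2321, payoff=0.0000, prob=0.092029
UUDD: Ā=121.4887, payoff=0.0000, prob=0.054642
DDUD: Ā=68.9484, payoff=0.0000, prob=0.092029
UDUD: Ā=108.4582, payoff=0.0000, prob=0.054642
DUUD: Ā=99.1507, payoff=0.0000, prob=0.054642
UUUD: Ā=155.9674, payoff=23.1174, prob=0.032444
DDDU: Ā=61.5760, payoff=0.0000, prob=0.092029
UDDU: Ā=96.8611, payoff=0.0000, prob=0.054642
DUDU: Ā=87.5536, payoff=0.0000, prob=0.054642
UUDU: Ā=137.7247, payoff=4.8747, prob=0.032444
DDUU: Ā=79.2699, payoff=0.0000, prob=0.054642
UDUU: Ā=124.6942, payoff=0.0000, prob=0.032444
DUUU: Ā=115.3867, payoff=0.0000, prob=0.032444
UUUU: Ā=181.5072, payoff=48.6572, prob=0.019263
Price = Σ prob·payoff / R^4 = 1.845473 / 1.360489 = 1.3565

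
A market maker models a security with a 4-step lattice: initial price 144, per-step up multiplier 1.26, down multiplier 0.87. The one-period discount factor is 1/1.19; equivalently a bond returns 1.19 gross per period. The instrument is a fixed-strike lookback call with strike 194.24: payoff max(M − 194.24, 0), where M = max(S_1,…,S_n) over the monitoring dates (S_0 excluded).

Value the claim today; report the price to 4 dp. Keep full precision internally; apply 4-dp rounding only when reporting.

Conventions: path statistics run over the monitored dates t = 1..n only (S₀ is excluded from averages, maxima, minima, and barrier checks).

With p* = (R−d)/(u−d) = 0.8205, sum probability × payoff across the paths and divide by R^4.
Enumerate all 2^4 = 16 price paths (U = up ×1.26, D = down ×0.87); each path with k up-moves has probability p*^k·(1−p*)^(4−k).
DDDD: M=125.2800, payoff=0.0000, prob=0.001038
UDDD: M=181.4400, payoff=0.0000, prob=0.004744
DUDD: M=157.8528, payoff=0.0000, prob=0.004744
UUDD: M=228.6144, payoff=34.3744, prob=0.021689
DDUD: M=137.3319, payoff=0.0000, prob=0.004744
UDUD: M=198.8945, payoff=4.6545, prob=0.021689
DUUD: M=198.8945, payoff=4.6545, prob=0.021689
UUUD: M=288.0541, payoff=93.8141, prob=0.099149
DDDU: M=125.2800, payoff=0.0000, prob=0.004744
UDDU: M=181.4400, payoff=0.0000, prob=0.021689
DUDU: M=173.0382, payoff=0.0000, prob=0.021689
UUDU: M=250.6071, payoff=56.3671, prob=0.099149
DDUU: M=173.0382, payoff=0.0000, prob=0.021689
UDUU: M=250.6071, payoff=56.3671, prob=0.099149
DUUU: M=250.6071, payoff=56.3671, prob=0.099149
UUUU: M=362.9482, payoff=168.7082, prob=0.453254
Price = Σ prob·payoff / R^4 = 103.482972 / 2.005339 = 51.6037

price = 51.6037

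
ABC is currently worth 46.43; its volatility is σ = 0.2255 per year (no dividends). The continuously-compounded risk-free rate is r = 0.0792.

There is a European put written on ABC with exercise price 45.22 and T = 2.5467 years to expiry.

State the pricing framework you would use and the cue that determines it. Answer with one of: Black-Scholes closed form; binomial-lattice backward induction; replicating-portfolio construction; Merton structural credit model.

Key observation: everything needed for the exact continuous-time valuation of the European put on ABC (strike 45.22) is given, and no feature rules the closed form out.

framework: Black-Scholes closed form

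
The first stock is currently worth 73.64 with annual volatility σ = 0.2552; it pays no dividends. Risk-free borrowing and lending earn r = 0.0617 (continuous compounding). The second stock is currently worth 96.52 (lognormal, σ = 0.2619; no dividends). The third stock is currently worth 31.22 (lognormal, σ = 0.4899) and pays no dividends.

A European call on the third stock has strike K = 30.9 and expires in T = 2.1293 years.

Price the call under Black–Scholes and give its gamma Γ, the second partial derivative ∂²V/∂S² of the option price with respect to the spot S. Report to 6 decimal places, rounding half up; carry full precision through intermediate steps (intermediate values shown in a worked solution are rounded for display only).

price = 10.356346
Γ = 0.015318

σ√T = 0.4899·√2.1293 = 0.714868
d₁ = (ln(S/K) + (r+σ²/2)T) / (σ√T) = (ln(31.22/30.9) + (0.0617+0.4899²/2)·2.1293) / 0.714868 = (0.010303 + 0.386896) / 0.714868 = 0.555625
d₂ = d₁ − σ√T = 0.555625 − 0.714868 = -0.159243
e^{−rT} = 0.876886
N(d₁) = 0.710766,  N(d₂) = 0.436739
Call price V = S·N(d₁) − K·e^{−rT}·N(d₂) = 22.190129 − 11.833782 = 10.356346
φ(d₁) = (1/√(2π))·e^{−d₁²/2} = 0.341879
Γ = φ(d₁) / (S·σ·√T) = 0.015318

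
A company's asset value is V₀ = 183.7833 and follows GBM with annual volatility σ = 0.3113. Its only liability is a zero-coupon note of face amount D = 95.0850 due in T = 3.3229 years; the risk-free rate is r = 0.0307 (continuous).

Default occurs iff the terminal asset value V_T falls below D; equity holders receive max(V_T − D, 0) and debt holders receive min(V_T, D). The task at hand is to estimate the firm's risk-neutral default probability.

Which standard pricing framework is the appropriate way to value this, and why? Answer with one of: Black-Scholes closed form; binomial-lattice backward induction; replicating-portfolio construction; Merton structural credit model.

Key observation: with the firm-asset dynamics (V₀ = 183.7833) and a single zero-coupon liability of face 95.0850 given, debt value, spread, and default probability all derive from the option view of the balance sheet.

framework: Merton structural credit model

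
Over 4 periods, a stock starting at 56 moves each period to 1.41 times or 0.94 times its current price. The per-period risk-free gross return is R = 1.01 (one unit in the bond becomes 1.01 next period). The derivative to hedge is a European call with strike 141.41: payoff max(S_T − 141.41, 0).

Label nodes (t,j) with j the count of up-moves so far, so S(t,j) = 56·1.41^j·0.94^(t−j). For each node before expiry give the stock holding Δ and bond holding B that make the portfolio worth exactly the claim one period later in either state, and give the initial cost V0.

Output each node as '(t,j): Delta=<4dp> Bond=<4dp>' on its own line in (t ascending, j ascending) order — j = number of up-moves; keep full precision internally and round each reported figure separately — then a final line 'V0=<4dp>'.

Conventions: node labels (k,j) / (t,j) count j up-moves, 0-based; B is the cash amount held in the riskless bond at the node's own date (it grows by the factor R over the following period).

Under the risk-neutral measure, an up-move has probability p* = (R−d)/(u−d) = 0.1489 and values discount at R = 1.01.
Expiry values: V(4,0)=0.0000, V(4,1)=0.0000, V(4,2)=0.0000, V(4,3)=6.1516, V(4,4)=79.9323
(3,0): S=46.5127. Δ = (V_up−V_dn)/(S_up−S_dn) = (0.0000−0.0000)/(65.5829−43.7219) = 0.0000. V = [p*·0.0000 + (1−p*)·0.0000]/1.01 = 0.0000. B = V − Δ·S = 0.0000.
(3,1): S=69.7691. Δ = (V_up−V_dn)/(S_up−S_dn) = (0.0000−0.0000)/(98.3744−65.5829) = 0.0000. V = [p*·0.0000 + (1−p*)·0.0000]/1.01 = 0.0000. B = V − Δ·S = 0.0000.
(3,2): S=104.6536. Δ = (V_up−V_dn)/(S_up−S_dn) = (6.1516−0.0000)/(147.5616−98.3744) = 0.1251. V = [p*·6.1516 + (1−p*)·0.0000]/1.01 = 0.9071. B = V − Δ·S = -12.1813.
(3,3): S=156.9804. Δ = (V_up−V_dn)/(S_up−S_dn) = (79.9323−6.1516)/(221.3423−147.5616) = 1.0000. V = [p*·79.9323 + (1−p*)·6.1516]/1.01 = 16.9705. B = V − Δ·S = -140.0099.
(2,0): S=49.4816. Δ = (V_up−V_dn)/(S_up−S_dn) = (0.0000−0.0000)/(69.7691−46.5127) = 0.0000. V = [p*·0.0000 + (1−p*)·0.0000]/1.01 = 0.0000. B = V − Δ·S = 0.0000.
(2,1): S=74.2224. Δ = (V_up−V_dn)/(S_up−S_dn) = (0.9071−0.0000)/(104.6536−69.7691) = 0.0260. V = [p*·0.9071 + (1−p*)·0.0000]/1.01 = 0.1338. B = V − Δ·S = -1.7963.
(2,2): S=111.3336. Δ = (V_up−V_dn)/(S_up−S_dn) = (16.9705−0.9071)/(156.9804−104.6536) = 0.3070. V = [p*·16.9705 + (1−p*)·0.9071]/1.01 = 3.2669. B = V − Δ·S = -30.9105.
(1,0): S=52.6400. Δ = (V_up−V_dn)/(S_up−S_dn) = (0.1338−0.0000)/(74.2224−49.4816) = 0.0054. V = [p*·0.1338 + (1−p*)·0.0000]/1.01 = 0.0197. B = V − Δ·S = -0.2649.
(1,1): S=78.9600. Δ = (V_up−V_dn)/(S_up−S_dn) = (3.2669−0.1338)/(111.3336−74.2224) = 0.0844. V = [p*·3.2669 + (1−p*)·0.1338]/1.01 = 0.5945. B = V − Δ·S = -6.0717.
(0,0): S=56.0000. Δ = (V_up−V_dn)/(S_up−S_dn) = (0.5945−0.0197)/(78.9600−52.6400) = 0.0218. V = [p*·0.5945 + (1−p*)·0.0197]/1.01 = 0.1043. B = V − Δ·S = -1.1185.
As a check, the time-0 holding Δ(0,0)·S0 + B(0,0) comes to 0.1043 — exactly V0.

(0,0): Delta=0.0218 Bond=-1.1185
(1,0): Delta=0.0054 Bond=-0.2649
(1,1): Delta=0.0844 Bond=-6.0717
(2,0): Delta=0.0000 Bond=0.0000
(2,1): Delta=0.0260 Bond=-1.7963
(2,2): Delta=0.3070 Bond=-30.9105
(3,0): Delta=0.0000 Bond=0.0000
(3,1): Delta=0.0000 Bond=0.0000
(3,2): Delta=0.1251 Bond=-12.1813
(3,3): Delta=1.0000 Bond=-140.0099
V0=0.1043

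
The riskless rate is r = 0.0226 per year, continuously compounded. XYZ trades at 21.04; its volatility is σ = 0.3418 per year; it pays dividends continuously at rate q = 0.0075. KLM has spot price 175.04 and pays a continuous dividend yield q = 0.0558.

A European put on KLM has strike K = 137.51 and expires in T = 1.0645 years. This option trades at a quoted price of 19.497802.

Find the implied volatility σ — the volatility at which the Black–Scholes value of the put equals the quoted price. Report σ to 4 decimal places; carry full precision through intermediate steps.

At σ = 0.5377 the Black–Scholes value reproduces the quote:
σ√T = 0.5377·√1.0645 = 0.554770
d₁ = (ln(S/K) + (r−q+σ²/2)T) / (σ√T) = (ln(175.04/137.51) + (0.0226−0.0558+0.5377²/2)·1.0645) / 0.554770 = (0.241318 + 0.118543) / 0.554770 = 0.648668
d₂ = d₁ − σ√T = 0.648668 − 0.554770 = 0.093898
e^{−rT} = 0.976229
e^{−qT} = 0.942331
N(−d₁) = 0.258277,  N(−d₂) = 0.462595
V = K·e^{−rT}·N(−d₂) − S·e^{−qT}·N(−d₁) = 62.099378 − 42.601576 = 19.497802 (matching the quote); vega is positive throughout, so no other σ reproduces this price

sigma = 0.5377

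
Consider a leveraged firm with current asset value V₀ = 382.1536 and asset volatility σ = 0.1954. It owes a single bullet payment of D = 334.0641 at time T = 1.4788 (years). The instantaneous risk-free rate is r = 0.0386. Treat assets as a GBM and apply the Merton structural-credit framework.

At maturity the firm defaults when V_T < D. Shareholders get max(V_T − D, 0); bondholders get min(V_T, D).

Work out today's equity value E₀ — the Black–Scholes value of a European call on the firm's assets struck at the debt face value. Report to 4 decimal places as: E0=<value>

Work the structural quantities from V₀ = 382.1536 against face 334.0641:
d₁ = [ln(V₀/D) + (r + σ²/2)T] / (σ√T)
   = [ln(382.1536/334.0641) + (0.0386 + 0.5·0.1954²)·1.4788] / (0.1954·√1.4788)
   = [0.134490 + 0.085313] / 0.237618 = 0.925025
d₂ = d₁ − σ√T = 0.925025 − 0.237618 = 0.687407
N(d₁) = 0.822524,  N(d₂) = 0.754087,  e^(−rT) = 0.944517
E₀ = V₀·N(d₁) − D·e^(−rT)·N(d₂)
   = 382.1536·0.822524 − 334.0641·0.944517·0.754087 = 76.393914

E0=76.3939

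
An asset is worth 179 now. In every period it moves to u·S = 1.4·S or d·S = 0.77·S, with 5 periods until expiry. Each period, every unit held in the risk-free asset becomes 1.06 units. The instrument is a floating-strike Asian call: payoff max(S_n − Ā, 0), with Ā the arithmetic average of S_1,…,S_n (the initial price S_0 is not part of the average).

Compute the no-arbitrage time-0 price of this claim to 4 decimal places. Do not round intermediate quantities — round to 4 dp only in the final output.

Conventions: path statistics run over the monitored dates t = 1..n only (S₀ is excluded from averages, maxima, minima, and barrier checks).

Set p* = 0.4603 (from d < R < u); the path-dependent value is the discounted p*-expectation over all price paths.
Enumerate all 2^5 = 32 price paths (U = up ×1.4, D = down ×0.77); each path with k up-moves has probability p*^k·(1−p*)^(5−k).
DDDDD: Ā=87.4108, payoff=0.0000, prob=0.045782
UDDDD: Ā=158.9287, payoff=0.0000, prob=0.039049
DUDDD: Ā=136.3747, payoff=0.0000, prob=0.039049
UUDDD: Ā=247.9540, payoff=0.0000, prob=0.033307
DDUDD: Ā=119.0081, payoff=0.0000, prob=0.039049
UDUDD: Ā=216.3784, payoff=0.0000, prob=0.033307
DUUDD: Ā=193.8244, payoff=0.0000, prob=0.033307
UUUDD: Ā=352.4080, payoff=0.0000, prob=0.028409
DDDUD: Ā=105.6358, payoff=0.0000, prob=0.039049
UDDUD: Ā=192.0652, payoff=0.0000, prob=0.033307
DUDUD: Ā=169.5112, payoff=0.0000, prob=0.033307
UUDUD: Ā=308.2021, payoff=0.0000, prob=0.028409
DDUUD: Ā=152.1446, payoff=8.0255, prob=0.033307
UDUUD: Ā=276.6265, payoff=14.5917, prob=0.028409
DUUUD: Ā=254.0725, payoff=37.1457, prob=0.028409
UUUUD: Ā=461.9500, payoff=67.5377, prob=0.024231
DDDDU: Ā=95.3392, payoff=0.0000, prob=0.039049
UDDDU: Ā=173.3440, payoff=0.0000, prob=0.033307
DUDDU: Ā=150.7900, payoff=9.3800, prob=0.033307
UUDDU: Ā=274.1636, payoff=17.0546, prob=0.028409
DDUDU: Ā=133.4234, payoff=26.7466, prob=0.033307
UDUDU: Ā=242.5880, payoff=48.6302, prob=0.028409
DUUDU: Ā=220.0340, payoff=71.1842, prob=0.028409
UUUDU: Ā=400.0618, payoff=129.4259, prob=0.024231
DDDUU: Ā=120.0511, payoff=40.1189, prob=0.033307
UDDUU: Ā=218.2748, payoff=72.9434, prob=0.028409
DUDUU: Ā=195.7208, payoff=95.4974, prob=0.028409
UUDUU: Ā=355.8560, payoff=173.6317, prob=0.024231
DDUUU: Ā=178.3542, payoff=112.8640, prob=0.028409
UDUUU: Ā=324.2804, payoff=205.2073, prob=0.024231
DUUUU: Ā=301.7264, payoff=227.7613, prob=0.024231
UUUUU: Ā=548.5935, payoff=414.1115, prob=0.020667
Price = Σ prob·payoff / R^5 = 44.185934 / 1.338226 = 33.0183

price = 33.0183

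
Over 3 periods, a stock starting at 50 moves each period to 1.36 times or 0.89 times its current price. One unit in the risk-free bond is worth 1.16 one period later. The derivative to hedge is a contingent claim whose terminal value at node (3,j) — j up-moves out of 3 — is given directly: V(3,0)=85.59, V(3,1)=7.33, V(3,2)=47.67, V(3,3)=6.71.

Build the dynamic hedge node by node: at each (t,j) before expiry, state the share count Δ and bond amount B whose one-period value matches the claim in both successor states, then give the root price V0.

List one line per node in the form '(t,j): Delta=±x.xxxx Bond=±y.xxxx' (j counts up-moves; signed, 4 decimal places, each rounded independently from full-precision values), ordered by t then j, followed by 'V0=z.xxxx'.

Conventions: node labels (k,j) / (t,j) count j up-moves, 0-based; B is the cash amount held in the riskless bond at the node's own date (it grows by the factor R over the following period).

Arbitrage-free pricing uses the up-move probability p* = (R−d)/(u−d) = 0.5745, discounting each step at R = 1.16.
Expiry values: V(3,0)=85.5900, V(3,1)=7.3300, V(3,2)=47.6700, V(3,3)=6.7100
Node (2,0) S=39.6050: V=(p*·7.3300+(1−p*)·85.5900)/1.16=35.0277; Δ=(7.3300−85.5900)/(53.8628−35.2485)=-4.2043; B=V−Δ·S=201.5383
Node (2,1) S=60.5200: V=(p*·47.6700+(1−p*)·7.3300)/1.16=26.2966; Δ=(47.6700−7.3300)/(82.3072−53.8628)=1.4182; B=V−Δ·S=-59.5332
Node (2,2) S=92.4800: V=(p*·6.7100+(1−p*)·47.6700)/1.16=20.8102; Δ=(6.7100−47.6700)/(125.7728−82.3072)=-0.9424; B=V−Δ·S=107.9591
Node (1,0) S=44.5000: V=(p*·26.2966+(1−p*)·35.0277)/1.16=25.8724; Δ=(26.2966−35.0277)/(60.5200−39.6050)=-0.4175; B=V−Δ·S=44.4492
Node (1,1) S=68.0000: V=(p*·20.8102+(1−p*)·26.2966)/1.16=19.9524; Δ=(20.8102−26.2966)/(92.4800−60.5200)=-0.1717; B=V−Δ·S=31.6257
Node (0,0) S=50.0000: V=(p*·19.9524+(1−p*)·25.8724)/1.16=19.3720; Δ=(19.9524−25.8724)/(68.0000−44.5000)=-0.2519; B=V−Δ·S=31.9677
Check: Δ(0,0)·S0 + B(0,0) = 19.3720 = V0.

(0,0): Delta=-0.2519 Bond=31.9677
(1,0): Delta=-0.4175 Bond=44.4492
(1,1): Delta=-0.1717 Bond=31.6257
(2,0): Delta=-4.2043 Bond=201.5383
(2,1): Delta=1.4182 Bond=-59.5332
(2,2): Delta=-0.9424 Bond=107.9591
V0=19.3720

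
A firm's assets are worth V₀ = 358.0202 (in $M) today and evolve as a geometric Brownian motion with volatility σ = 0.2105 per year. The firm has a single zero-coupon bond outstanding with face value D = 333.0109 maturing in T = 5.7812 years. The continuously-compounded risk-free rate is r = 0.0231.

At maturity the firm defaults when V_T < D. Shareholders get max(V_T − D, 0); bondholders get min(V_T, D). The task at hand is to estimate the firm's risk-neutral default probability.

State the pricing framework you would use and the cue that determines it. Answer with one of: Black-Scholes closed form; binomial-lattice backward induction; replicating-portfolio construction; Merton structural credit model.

Key observation: the question is about default risk generated by asset-value dynamics against a debt face of 333.0109 — the structural framework prices exactly that.

framework: Merton structural credit model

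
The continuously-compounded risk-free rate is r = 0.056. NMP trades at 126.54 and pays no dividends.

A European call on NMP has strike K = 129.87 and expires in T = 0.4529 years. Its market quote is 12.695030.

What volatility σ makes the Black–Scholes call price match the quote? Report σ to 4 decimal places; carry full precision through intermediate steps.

sigma = 0.3757

At σ = 0.3757 the Black–Scholes value reproduces the quote:
σ√T = 0.3757·√0.4529 = 0.252838
d₁ = (ln(S/K) + (r+σ²/2)T) / (σ√T) = (ln(126.54/129.87) + (0.056+0.3757²/2)·0.4529) / 0.252838 = (-0.025975 + 0.057326) / 0.252838 = 0.123994
d₂ = d₁ − σ√T = 0.123994 − 0.252838 = -0.128844
e^{−rT} = 0.974957
N(d₁) = 0.549340,  N(d₂) = 0.448741
V = S·N(d₁) − K·e^{−rT}·N(d₂) = 69.513491 − 56.818461 = 12.695030 (equal to the quote); since ∂V/∂σ > 0 for all σ, the implied volatility is unique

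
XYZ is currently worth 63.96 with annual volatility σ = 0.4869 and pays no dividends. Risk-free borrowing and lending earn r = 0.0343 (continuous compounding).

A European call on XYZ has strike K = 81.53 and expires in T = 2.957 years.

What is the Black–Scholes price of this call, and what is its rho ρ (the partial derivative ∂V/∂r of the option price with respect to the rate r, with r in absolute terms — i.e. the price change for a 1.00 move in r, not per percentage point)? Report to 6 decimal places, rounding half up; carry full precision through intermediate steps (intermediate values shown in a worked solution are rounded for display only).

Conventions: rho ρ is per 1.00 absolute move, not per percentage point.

price = 17.776353
ρ = 60.660175

σ√T = 0.4869·√2.957 = 0.837270
d₁ = (ln(S/K) + (r+σ²/2)T) / (σ√T) = (ln(63.96/81.53) + (0.0343+0.4869²/2)·2.957) / 0.837270 = (-0.242713 + 0.451935) / 0.837270 = 0.249886
d₂ = d₁ − σ√T = 0.249886 − 0.837270 = -0.587383
e^{−rT} = 0.903549
N(d₁) = 0.598662,  N(d₂) = 0.278473
Call price V = S·N(d₁) − K·e^{−rT}·N(d₂) = 38.290446 − 20.514094 = 17.776353
ρ = K·T·e^{−rT}·N(d₂) = 60.660175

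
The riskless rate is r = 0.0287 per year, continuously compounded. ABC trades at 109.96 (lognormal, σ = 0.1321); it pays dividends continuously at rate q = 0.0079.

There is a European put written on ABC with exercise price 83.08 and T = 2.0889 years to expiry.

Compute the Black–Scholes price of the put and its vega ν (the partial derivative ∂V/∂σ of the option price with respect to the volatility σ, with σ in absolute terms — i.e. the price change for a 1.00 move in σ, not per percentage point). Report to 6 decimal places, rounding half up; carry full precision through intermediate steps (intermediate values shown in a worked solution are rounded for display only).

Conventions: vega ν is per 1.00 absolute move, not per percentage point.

price = 0.323436
ν = 12.537939

σ√T = 0.1321·√2.0889 = 0.190924
d₁ = (ln(S/K) + (r−q+σ²/2)T) / (σ√T) = (ln(109.96/83.08) + (0.0287−0.0079+0.1321²/2)·2.0889) / 0.190924 = (0.280313 + 0.061675) / 0.190924 = 1.791221
d₂ = d₁ − σ√T = 1.791221 − 0.190924 = 1.600296
e^{−rT} = 0.941810
e^{−qT} = 0.983633
N(−d₁) = 0.036629,  N(−d₂) = 0.054766
Put price V = K·e^{−rT}·N(−d₂) − S·e^{−qT}·N(−d₁) = 4.285235 − 3.961799 = 0.323436
φ(d₁) = (1/√(2π))·e^{−d₁²/2} = 0.080205
ν = S·e^{−qT}·φ(d₁)·√T = 12.537939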